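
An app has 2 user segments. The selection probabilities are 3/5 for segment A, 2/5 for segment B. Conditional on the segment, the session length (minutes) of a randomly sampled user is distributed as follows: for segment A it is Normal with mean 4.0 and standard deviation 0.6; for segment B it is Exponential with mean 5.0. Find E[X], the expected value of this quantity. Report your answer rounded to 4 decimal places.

Component means — A: 4; B: 5.
E[X] = 0.6·4 + 0.4·5 = 4.4.

4.4000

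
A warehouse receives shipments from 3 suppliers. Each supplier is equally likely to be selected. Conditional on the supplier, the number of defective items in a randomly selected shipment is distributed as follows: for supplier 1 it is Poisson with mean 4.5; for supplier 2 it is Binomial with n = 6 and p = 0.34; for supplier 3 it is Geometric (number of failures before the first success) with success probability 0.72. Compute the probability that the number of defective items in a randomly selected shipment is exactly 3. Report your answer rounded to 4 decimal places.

0.1368

Conditional on each supplier, P(X = 3): 1: 0.168718; 2: 0.225995; 3: 0.0158054.
By total probability, P(X = 3) = 0.333333·0.168718 + 0.333333·0.225995 + 0.333333·0.0158054 = 0.136839.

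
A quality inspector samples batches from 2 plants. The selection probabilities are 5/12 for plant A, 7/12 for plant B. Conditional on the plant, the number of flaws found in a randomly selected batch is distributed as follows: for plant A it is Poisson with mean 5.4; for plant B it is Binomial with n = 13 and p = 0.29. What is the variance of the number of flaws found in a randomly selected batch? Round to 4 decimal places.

4.4572

Per component, A: μ=5.4, E[X²]=34.56; B: μ=3.77, E[X²]=16.8896.
E[X] = 0.416667·5.4 + 0.583333·3.77 = 4.44917.
E[X²] = 0.416667·34.56 + 0.583333·16.8896 = 24.2523.
Var(X) = E[X²] − (E[X])² = 24.2523 − 19.7951 = 4.45718.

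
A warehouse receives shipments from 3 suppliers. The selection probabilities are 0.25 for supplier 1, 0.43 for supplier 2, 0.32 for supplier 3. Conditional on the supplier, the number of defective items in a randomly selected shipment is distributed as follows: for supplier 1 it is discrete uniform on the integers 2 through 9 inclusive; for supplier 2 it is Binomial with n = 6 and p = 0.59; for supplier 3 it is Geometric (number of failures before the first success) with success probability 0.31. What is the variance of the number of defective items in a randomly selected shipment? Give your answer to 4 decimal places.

5.7425

Per component, 1: μ=5.5, E[X²]=35.5; 2: μ=3.54, E[X²]=13.983; 3: μ=2.22581, E[X²]=12.1342.
E[X] = 0.25·5.5 + 0.43·3.54 + 0.32·2.22581 = 3.60946.
E[X²] = 0.25·35.5 + 0.43·13.983 + 0.32·12.1342 = 18.7706.
Var(X) = E[X²] − (E[X])² = 18.7706 − 13.0282 = 5.74246.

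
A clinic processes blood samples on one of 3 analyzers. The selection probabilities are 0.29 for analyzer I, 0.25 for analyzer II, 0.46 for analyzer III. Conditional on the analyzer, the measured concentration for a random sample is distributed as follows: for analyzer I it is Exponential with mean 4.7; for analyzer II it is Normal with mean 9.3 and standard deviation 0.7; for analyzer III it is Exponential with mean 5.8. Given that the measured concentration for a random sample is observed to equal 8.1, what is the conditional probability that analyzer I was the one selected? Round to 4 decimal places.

0.1736

Likelihoods f(8.1 | ·): I: 0.0379697; II: 0.131119; III: 0.0426636.
Posterior ∝ prior × likelihood. Numerator for I: 0.29·0.0379697 = 0.0110112.
Normalizing constant: 0.29·0.0379697 + 0.25·0.131119 + 0.46·0.0426636 = 0.0634162.
P(I | observation) = 0.0110112 / 0.0634162 = 0.173634.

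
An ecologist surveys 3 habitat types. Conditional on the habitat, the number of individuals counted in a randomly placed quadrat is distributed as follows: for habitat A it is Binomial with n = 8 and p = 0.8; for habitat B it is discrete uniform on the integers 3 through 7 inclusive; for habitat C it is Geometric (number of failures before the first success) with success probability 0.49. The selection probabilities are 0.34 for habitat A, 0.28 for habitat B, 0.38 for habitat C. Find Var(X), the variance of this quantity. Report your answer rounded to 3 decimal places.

Per component, A: μ=6.4, E[X²]=42.24; B: μ=5, E[X²]=27; C: μ=1.04082, E[X²]=3.20741.
E[X] = 0.34·6.4 + 0.28·5 + 0.38·1.04082 = 3.97151.
E[X²] = 0.34·42.24 + 0.28·27 + 0.38·3.20741 = 23.1404.
Var(X) = E[X²] − (E[X])² = 23.1404 − 15.7729 = 7.36752.

7.368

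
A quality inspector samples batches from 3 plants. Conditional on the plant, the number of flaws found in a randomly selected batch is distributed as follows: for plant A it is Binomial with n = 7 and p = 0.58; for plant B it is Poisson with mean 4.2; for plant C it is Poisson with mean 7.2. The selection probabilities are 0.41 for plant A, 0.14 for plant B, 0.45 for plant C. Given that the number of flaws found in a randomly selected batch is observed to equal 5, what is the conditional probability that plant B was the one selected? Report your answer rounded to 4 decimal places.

0.1294

Likelihoods P(X=5 | ·): A: 0.243141; B: 0.163316; C: 0.120382.
Posterior ∝ prior × likelihood. Numerator for B: 0.14·0.163316 = 0.0228642.
Normalizing constant: 0.41·0.243141 + 0.14·0.163316 + 0.45·0.120382 = 0.176724.
P(B | observation) = 0.0228642 / 0.176724 = 0.129378.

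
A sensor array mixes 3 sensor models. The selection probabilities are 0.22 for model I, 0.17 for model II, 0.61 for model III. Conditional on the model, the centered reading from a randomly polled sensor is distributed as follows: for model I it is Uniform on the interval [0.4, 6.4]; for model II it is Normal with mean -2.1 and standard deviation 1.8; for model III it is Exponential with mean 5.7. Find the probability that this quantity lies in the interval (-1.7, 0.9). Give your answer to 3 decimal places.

Conditional on each model, P(-1.7 < X < 0.9): I: 0.0833333; II: 0.36428; III: 0.14606.
By total probability, P(-1.7 < X < 0.9) = 0.22·0.0833333 + 0.17·0.36428 + 0.61·0.14606 = 0.169358.

0.169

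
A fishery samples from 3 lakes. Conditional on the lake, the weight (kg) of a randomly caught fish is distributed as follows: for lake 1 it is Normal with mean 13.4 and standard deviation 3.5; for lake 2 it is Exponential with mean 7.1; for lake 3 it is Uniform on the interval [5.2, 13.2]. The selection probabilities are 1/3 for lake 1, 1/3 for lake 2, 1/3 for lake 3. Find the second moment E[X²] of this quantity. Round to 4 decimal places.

For each component E[X²] = Var + (mean)², giving 1: 191.81; 2: 100.82; 3: 89.9733.
Overall E[X²] = 0.333333·191.81 + 0.333333·100.82 + 0.333333·89.9733 = 127.534.

127.5344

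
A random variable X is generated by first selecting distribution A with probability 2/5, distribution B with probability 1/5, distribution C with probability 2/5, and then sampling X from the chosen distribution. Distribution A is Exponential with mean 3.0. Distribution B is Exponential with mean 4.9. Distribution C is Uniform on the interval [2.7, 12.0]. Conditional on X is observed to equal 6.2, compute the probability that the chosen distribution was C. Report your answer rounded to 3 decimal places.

Likelihoods f(6.2 | ·): A: 0.0422024; B: 0.0575822; C: 0.107527.
Posterior ∝ prior × likelihood. Numerator for C: 0.4·0.107527 = 0.0430108.
Normalizing constant: 0.4·0.0422024 + 0.2·0.0575822 + 0.4·0.107527 = 0.0714081.
P(C | observation) = 0.0430108 / 0.0714081 = 0.602323.

0.602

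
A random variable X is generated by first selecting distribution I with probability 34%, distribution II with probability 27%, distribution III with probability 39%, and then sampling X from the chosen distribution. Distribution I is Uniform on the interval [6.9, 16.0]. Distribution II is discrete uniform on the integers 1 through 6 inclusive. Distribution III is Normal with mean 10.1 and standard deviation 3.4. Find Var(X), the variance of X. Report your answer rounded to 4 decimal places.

18.2727

Per component, I: μ=11.45, E[X²]=138.003; II: μ=3.5, E[X²]=15.1667; III: μ=10.1, E[X²]=113.57.
E[X] = 0.34·11.45 + 0.27·3.5 + 0.39·10.1 = 8.777.
E[X²] = 0.34·138.003 + 0.27·15.1667 + 0.39·113.57 = 95.3084.
Var(X) = E[X²] − (E[X])² = 95.3084 − 77.0357 = 18.2727.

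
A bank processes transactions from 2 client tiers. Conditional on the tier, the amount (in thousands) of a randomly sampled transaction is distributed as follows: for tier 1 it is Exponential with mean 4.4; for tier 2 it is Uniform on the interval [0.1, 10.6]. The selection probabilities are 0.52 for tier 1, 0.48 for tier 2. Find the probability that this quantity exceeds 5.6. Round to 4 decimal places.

Conditional on each tier, P(X > 5.6): 1: 0.280067; 2: 0.47619.
By total probability, P(X > 5.6) = 0.52·0.280067 + 0.48·0.47619 = 0.374206.

0.3742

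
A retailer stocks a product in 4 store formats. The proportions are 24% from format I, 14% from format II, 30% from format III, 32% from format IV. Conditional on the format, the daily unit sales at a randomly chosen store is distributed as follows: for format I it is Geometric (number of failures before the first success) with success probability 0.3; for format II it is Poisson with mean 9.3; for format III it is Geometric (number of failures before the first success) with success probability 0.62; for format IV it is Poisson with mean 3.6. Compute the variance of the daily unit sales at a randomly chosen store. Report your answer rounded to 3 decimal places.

Per component, I: μ=2.33333, E[X²]=13.2222; II: μ=9.3, E[X²]=95.79; III: μ=0.612903, E[X²]=1.3642; IV: μ=3.6, E[X²]=16.56.
E[X] = 0.24·2.33333 + 0.14·9.3 + 0.3·0.612903 + 0.32·3.6 = 3.19787.
E[X²] = 0.24·13.2222 + 0.14·95.79 + 0.3·1.3642 + 0.32·16.56 = 22.2924.
Var(X) = E[X²] − (E[X])² = 22.2924 − 10.2264 = 12.066.

12.066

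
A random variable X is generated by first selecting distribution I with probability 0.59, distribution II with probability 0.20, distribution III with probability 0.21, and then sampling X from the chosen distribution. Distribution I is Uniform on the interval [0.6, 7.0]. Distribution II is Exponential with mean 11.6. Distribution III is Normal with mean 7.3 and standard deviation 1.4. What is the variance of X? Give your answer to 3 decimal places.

Per component, I: μ=3.8, E[X²]=17.8533; II: μ=11.6, E[X²]=269.12; III: μ=7.3, E[X²]=55.25.
E[X] = 0.59·3.8 + 0.2·11.6 + 0.21·7.3 = 6.095.
E[X²] = 0.59·17.8533 + 0.2·269.12 + 0.21·55.25 = 75.96.
Var(X) = E[X²] − (E[X])² = 75.96 − 37.149 = 38.8109.

38.811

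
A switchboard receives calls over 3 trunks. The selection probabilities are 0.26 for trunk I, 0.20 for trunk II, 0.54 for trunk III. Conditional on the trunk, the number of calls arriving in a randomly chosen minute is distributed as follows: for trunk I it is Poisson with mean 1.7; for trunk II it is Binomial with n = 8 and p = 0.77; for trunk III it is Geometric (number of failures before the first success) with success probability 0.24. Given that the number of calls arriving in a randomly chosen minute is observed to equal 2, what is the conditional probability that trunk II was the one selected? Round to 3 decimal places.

0.003

Likelihoods P(X=2 | ·): I: 0.263978; II: 0.00245757; III: 0.138624.
Posterior ∝ prior × likelihood. Numerator for II: 0.2·0.00245757 = 0.000491515.
Normalizing constant: 0.26·0.263978 + 0.2·0.00245757 + 0.54·0.138624 = 0.143983.
P(II | observation) = 0.000491515 / 0.143983 = 0.00341371.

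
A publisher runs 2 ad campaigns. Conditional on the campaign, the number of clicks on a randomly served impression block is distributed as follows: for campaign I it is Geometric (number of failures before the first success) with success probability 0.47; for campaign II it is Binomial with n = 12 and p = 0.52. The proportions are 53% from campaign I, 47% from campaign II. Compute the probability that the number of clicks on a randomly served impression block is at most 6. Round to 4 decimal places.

Conditional on each campaign, P(X ≤ 6): I: 0.988253; II: 0.557718.
By total probability, P(X ≤ 6) = 0.53·0.988253 + 0.47·0.557718 = 0.785901.

0.7859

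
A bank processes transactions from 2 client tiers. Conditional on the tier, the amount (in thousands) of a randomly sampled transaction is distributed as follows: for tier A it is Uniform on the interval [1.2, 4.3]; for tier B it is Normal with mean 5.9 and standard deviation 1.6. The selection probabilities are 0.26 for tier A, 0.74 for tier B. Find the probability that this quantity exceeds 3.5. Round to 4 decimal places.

Conditional on each tier, P(X > 3.5): A: 0.258065; B: 0.933193.
By total probability, P(X > 3.5) = 0.26·0.258065 + 0.74·0.933193 = 0.757659.

0.7577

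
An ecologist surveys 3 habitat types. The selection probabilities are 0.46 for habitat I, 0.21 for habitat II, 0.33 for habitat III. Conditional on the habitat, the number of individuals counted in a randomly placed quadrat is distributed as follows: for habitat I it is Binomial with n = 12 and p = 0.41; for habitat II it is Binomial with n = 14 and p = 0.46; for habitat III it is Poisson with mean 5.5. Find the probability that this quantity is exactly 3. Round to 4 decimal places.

Conditional on each habitat, P(X = 3): I: 0.131354; II: 0.0403372; III: 0.113323.
By total probability, P(X = 3) = 0.46·0.131354 + 0.21·0.0403372 + 0.33·0.113323 = 0.10629.

0.1063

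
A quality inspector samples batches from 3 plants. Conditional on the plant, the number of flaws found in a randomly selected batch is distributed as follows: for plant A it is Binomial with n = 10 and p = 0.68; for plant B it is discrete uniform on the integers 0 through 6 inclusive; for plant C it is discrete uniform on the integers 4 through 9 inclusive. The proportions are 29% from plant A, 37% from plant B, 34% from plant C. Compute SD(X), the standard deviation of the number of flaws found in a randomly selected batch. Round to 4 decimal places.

Per component, A: μ=6.8, E[X²]=48.416; B: μ=3, E[X²]=13; C: μ=6.5, E[X²]=45.1667.
E[X] = 0.29·6.8 + 0.37·3 + 0.34·6.5 = 5.292.
E[X²] = 0.29·48.416 + 0.37·13 + 0.34·45.1667 = 34.2073.
Var(X) = E[X²] − (E[X])² = 34.2073 − 28.0053 = 6.20204.
SD(X) = √6.20204 = 2.49039.

2.4904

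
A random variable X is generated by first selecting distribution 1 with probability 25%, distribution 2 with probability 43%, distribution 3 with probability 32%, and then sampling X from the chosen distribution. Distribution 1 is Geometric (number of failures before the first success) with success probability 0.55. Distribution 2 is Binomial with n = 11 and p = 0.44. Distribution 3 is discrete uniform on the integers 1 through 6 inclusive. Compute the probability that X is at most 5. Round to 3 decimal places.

Conditional on each component, P(X ≤ 5): 1: 0.991696; 2: 0.65859; 3: 0.833333.
By total probability, P(X ≤ 5) = 0.25·0.991696 + 0.43·0.65859 + 0.32·0.833333 = 0.797785.

0.798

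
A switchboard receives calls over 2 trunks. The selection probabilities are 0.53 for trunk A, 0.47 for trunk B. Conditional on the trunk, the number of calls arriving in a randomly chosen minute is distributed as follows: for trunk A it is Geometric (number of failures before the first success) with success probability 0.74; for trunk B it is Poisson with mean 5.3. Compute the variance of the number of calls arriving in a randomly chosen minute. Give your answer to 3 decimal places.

Per component, A: μ=0.351351, E[X²]=0.598247; B: μ=5.3, E[X²]=33.39.
E[X] = 0.53·0.351351 + 0.47·5.3 = 2.67722.
E[X²] = 0.53·0.598247 + 0.47·33.39 = 16.0104.
Var(X) = E[X²] − (E[X])² = 16.0104 − 7.16749 = 8.84288.

8.843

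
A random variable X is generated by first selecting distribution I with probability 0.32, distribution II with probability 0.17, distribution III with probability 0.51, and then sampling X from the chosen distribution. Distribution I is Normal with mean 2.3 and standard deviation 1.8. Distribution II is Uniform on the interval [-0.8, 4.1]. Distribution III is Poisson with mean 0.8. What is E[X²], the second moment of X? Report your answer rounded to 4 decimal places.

4.2670

For each component E[X²] = Var + (mean)², giving I: 8.53; II: 4.72333; III: 1.44.
Overall E[X²] = 0.32·8.53 + 0.17·4.72333 + 0.51·1.44 = 4.26697.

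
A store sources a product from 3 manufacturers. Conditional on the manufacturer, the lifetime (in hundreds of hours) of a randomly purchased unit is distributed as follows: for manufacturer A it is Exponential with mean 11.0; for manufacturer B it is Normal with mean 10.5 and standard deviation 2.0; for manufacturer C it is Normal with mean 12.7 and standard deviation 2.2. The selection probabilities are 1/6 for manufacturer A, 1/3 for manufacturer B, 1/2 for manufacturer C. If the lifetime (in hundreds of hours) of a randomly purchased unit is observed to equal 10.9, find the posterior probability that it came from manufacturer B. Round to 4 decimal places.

Likelihoods f(10.9 | ·): A: 0.033749; B: 0.195521; C: 0.129755.
Posterior ∝ prior × likelihood. Numerator for B: 0.333333·0.195521 = 0.0651738.
Normalizing constant: 0.166667·0.033749 + 0.333333·0.195521 + 0.5·0.129755 = 0.135676.
P(B | observation) = 0.0651738 / 0.135676 = 0.480363.

0.4804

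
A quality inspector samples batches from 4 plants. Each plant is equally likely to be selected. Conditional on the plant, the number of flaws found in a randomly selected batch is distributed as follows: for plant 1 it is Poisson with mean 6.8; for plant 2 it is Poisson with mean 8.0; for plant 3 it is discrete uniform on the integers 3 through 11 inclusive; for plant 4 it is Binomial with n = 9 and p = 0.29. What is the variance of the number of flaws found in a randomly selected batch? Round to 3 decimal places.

Per component, 1: μ=6.8, E[X²]=53.04; 2: μ=8, E[X²]=72; 3: μ=7, E[X²]=55.6667; 4: μ=2.61, E[X²]=8.6652.
E[X] = 0.25·6.8 + 0.25·8 + 0.25·7 + 0.25·2.61 = 6.1025.
E[X²] = 0.25·53.04 + 0.25·72 + 0.25·55.6667 + 0.25·8.6652 = 47.343.
Var(X) = E[X²] − (E[X])² = 47.343 − 37.2405 = 10.1025.

10.102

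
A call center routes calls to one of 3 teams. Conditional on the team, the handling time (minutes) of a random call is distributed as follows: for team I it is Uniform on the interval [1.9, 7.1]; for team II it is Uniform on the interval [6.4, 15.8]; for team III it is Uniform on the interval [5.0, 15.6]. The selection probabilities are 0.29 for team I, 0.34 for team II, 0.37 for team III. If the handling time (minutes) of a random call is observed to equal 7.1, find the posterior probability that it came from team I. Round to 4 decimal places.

Likelihoods f(7.1 | ·): I: 0.192308; II: 0.106383; III: 0.0943396.
Posterior ∝ prior × likelihood. Numerator for I: 0.29·0.192308 = 0.0557692.
Normalizing constant: 0.29·0.192308 + 0.34·0.106383 + 0.37·0.0943396 = 0.126845.
P(I | observation) = 0.0557692 / 0.126845 = 0.439664.

0.4397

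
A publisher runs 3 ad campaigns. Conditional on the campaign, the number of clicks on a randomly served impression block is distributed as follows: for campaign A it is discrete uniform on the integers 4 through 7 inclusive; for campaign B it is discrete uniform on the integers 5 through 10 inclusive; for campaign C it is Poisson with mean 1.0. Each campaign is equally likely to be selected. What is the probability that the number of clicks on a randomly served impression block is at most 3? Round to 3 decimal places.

Conditional on each campaign, P(X ≤ 3): A: 0; B: 0; C: 0.981012.
By total probability, P(X ≤ 3) = 0.333333·0 + 0.333333·0 + 0.333333·0.981012 = 0.327004.

0.327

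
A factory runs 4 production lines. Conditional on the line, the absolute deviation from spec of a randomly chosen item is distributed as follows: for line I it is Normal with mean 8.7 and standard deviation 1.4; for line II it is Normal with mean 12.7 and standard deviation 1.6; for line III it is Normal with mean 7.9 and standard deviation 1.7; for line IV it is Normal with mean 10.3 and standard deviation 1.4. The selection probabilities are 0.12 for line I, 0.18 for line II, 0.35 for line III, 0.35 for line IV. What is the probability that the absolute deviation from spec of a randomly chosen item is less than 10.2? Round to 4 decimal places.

0.5978

Conditional on each line, P(X < 10.2): I: 0.858012; II: 0.0590851; III: 0.911963; IV: 0.471528.
By total probability, P(X < 10.2) = 0.12·0.858012 + 0.18·0.0590851 + 0.35·0.911963 + 0.35·0.471528 = 0.597819.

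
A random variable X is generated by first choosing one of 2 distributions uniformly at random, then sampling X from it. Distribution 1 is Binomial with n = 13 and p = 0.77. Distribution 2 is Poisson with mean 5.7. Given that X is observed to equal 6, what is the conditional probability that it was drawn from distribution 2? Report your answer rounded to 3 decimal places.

0.929

Likelihoods P(X=6 | ·): 1: 0.0121775; 2: 0.159382.
Posterior ∝ prior × likelihood. Numerator for 2: 0.5·0.159382 = 0.0796908.
Normalizing constant: 0.5·0.0121775 + 0.5·0.159382 = 0.0857795.
P(2 | observation) = 0.0796908 / 0.0857795 = 0.929019.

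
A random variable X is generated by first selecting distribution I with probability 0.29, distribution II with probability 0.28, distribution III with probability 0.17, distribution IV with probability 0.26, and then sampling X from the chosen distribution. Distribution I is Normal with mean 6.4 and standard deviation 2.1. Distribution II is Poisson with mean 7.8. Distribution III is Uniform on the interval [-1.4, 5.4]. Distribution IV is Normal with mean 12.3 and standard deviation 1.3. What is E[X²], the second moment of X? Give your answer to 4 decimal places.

73.4864

For each component E[X²] = Var + (mean)², giving I: 45.37; II: 68.64; III: 7.85333; IV: 152.98.
Overall E[X²] = 0.29·45.37 + 0.28·68.64 + 0.17·7.85333 + 0.26·152.98 = 73.4864.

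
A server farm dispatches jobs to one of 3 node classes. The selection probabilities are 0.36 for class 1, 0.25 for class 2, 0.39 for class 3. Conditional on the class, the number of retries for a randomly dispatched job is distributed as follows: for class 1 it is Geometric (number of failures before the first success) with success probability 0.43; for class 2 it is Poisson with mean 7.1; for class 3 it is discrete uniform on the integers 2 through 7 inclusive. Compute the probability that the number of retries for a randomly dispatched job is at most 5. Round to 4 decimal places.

0.6797

Conditional on each class, P(X ≤ 5): 1: 0.965704; 2: 0.288119; 3: 0.666667.
By total probability, P(X ≤ 5) = 0.36·0.965704 + 0.25·0.288119 + 0.39·0.666667 = 0.679683.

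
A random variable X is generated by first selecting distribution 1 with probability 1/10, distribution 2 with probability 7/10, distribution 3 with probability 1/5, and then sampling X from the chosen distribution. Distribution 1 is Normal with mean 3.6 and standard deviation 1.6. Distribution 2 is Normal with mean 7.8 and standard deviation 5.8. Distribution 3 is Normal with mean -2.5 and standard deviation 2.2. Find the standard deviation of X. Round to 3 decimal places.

Per component, 1: μ=3.6, E[X²]=15.52; 2: μ=7.8, E[X²]=94.48; 3: μ=-2.5, E[X²]=11.09.
E[X] = 0.1·3.6 + 0.7·7.8 + 0.2·-2.5 = 5.32.
E[X²] = 0.1·15.52 + 0.7·94.48 + 0.2·11.09 = 69.906.
Var(X) = E[X²] − (E[X])² = 69.906 − 28.3024 = 41.6036.
SD(X) = √41.6036 = 6.45009.

6.450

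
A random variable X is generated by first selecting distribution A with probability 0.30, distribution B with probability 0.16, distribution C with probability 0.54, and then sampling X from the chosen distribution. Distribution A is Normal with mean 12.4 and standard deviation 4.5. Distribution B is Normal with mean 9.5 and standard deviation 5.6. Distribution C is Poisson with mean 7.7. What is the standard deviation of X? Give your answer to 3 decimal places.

4.417

Per component, A: μ=12.4, E[X²]=174.01; B: μ=9.5, E[X²]=121.61; C: μ=7.7, E[X²]=66.99.
E[X] = 0.3·12.4 + 0.16·9.5 + 0.54·7.7 = 9.398.
E[X²] = 0.3·174.01 + 0.16·121.61 + 0.54·66.99 = 107.835.
Var(X) = E[X²] − (E[X])² = 107.835 − 88.3224 = 19.5128.
SD(X) = √19.5128 = 4.41733.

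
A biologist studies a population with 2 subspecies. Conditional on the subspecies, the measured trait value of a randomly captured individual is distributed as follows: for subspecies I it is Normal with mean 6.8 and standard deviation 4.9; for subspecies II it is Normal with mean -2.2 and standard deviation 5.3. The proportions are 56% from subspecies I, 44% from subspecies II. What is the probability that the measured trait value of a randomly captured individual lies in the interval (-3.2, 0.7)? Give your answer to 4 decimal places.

0.1725

Conditional on each subspecies, P(-3.2 < X < 0.7): I: 0.0859501; II: 0.282697.
By total probability, P(-3.2 < X < 0.7) = 0.56·0.0859501 + 0.44·0.282697 = 0.172519.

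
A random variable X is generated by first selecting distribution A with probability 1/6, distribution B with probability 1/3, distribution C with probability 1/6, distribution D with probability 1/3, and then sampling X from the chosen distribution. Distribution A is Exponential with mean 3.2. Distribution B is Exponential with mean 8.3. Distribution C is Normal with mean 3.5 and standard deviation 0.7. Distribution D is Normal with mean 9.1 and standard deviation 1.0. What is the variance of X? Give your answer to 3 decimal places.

31.560

Per component, A: μ=3.2, E[X²]=20.48; B: μ=8.3, E[X²]=137.78; C: μ=3.5, E[X²]=12.74; D: μ=9.1, E[X²]=83.81.
E[X] = 0.166667·3.2 + 0.333333·8.3 + 0.166667·3.5 + 0.333333·9.1 = 6.91667.
E[X²] = 0.166667·20.48 + 0.333333·137.78 + 0.166667·12.74 + 0.333333·83.81 = 79.4.
Var(X) = E[X²] − (E[X])² = 79.4 − 47.8403 = 31.5597.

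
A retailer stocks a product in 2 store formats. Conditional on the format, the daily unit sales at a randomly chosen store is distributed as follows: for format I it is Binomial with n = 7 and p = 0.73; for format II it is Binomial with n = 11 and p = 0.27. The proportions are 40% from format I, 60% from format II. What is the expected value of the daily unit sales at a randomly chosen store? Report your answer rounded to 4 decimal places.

3.8260

Component means — I: 5.11; II: 2.97.
E[X] = 0.4·5.11 + 0.6·2.97 = 3.826.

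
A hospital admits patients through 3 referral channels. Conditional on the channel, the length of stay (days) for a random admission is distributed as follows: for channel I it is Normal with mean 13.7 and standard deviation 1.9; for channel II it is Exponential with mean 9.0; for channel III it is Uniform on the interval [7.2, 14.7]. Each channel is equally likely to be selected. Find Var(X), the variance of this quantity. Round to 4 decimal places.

Per component, I: μ=13.7, E[X²]=191.3; II: μ=9, E[X²]=162; III: μ=10.95, E[X²]=124.59.
E[X] = 0.333333·13.7 + 0.333333·9 + 0.333333·10.95 = 11.2167.
E[X²] = 0.333333·191.3 + 0.333333·162 + 0.333333·124.59 = 159.297.
Var(X) = E[X²] − (E[X])² = 159.297 − 125.814 = 33.4831.

33.4831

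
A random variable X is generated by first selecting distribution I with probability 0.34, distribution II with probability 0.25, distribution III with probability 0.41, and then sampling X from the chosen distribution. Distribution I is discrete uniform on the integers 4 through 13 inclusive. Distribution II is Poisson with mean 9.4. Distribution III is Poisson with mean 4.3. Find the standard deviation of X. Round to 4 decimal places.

Per component, I: μ=8.5, E[X²]=80.5; II: μ=9.4, E[X²]=97.76; III: μ=4.3, E[X²]=22.79.
E[X] = 0.34·8.5 + 0.25·9.4 + 0.41·4.3 = 7.003.
E[X²] = 0.34·80.5 + 0.25·97.76 + 0.41·22.79 = 61.1539.
Var(X) = E[X²] − (E[X])² = 61.1539 − 49.042 = 12.1119.
SD(X) = √12.1119 = 3.48021.

3.4802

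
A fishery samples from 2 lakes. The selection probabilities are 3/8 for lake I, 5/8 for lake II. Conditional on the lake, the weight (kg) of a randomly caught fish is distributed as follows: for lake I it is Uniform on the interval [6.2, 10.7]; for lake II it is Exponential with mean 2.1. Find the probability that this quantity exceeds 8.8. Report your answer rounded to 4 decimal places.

Conditional on each lake, P(X > 8.8): I: 0.422222; II: 0.0151391.
By total probability, P(X > 8.8) = 0.375·0.422222 + 0.625·0.0151391 = 0.167795.

0.1678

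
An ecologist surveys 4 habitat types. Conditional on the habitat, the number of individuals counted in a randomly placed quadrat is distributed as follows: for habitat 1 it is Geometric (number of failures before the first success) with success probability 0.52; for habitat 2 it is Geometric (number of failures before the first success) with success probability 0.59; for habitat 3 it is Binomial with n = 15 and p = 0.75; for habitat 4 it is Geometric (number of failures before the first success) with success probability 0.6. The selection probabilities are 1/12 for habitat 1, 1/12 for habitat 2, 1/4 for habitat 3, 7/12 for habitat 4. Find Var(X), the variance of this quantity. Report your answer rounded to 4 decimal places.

22.4781

Per component, 1: μ=0.923077, E[X²]=2.62722; 2: μ=0.694915, E[X²]=1.66073; 3: μ=11.25, E[X²]=129.375; 4: μ=0.666667, E[X²]=1.55556.
E[X] = 0.0833333·0.923077 + 0.0833333·0.694915 + 0.25·11.25 + 0.583333·0.666667 = 3.33622.
E[X²] = 0.0833333·2.62722 + 0.0833333·1.66073 + 0.25·129.375 + 0.583333·1.55556 = 33.6085.
Var(X) = E[X²] − (E[X])² = 33.6085 − 11.1304 = 22.4781.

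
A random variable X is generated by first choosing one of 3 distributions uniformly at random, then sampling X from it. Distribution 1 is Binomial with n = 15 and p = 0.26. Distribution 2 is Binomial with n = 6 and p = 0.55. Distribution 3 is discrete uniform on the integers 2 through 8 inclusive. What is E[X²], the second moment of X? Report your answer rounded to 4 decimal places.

19.8237

For each component E[X²] = Var + (mean)², giving 1: 18.096; 2: 12.375; 3: 29.
Overall E[X²] = 0.333333·18.096 + 0.333333·12.375 + 0.333333·29 = 19.8237.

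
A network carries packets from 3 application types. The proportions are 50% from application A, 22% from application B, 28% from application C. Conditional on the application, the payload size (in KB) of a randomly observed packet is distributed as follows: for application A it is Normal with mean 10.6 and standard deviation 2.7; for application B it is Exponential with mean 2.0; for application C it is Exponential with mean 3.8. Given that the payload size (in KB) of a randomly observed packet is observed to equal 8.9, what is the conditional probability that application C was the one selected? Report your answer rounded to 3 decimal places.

Likelihoods f(8.9 | ·): A: 0.121189; B: 0.00583928; C: 0.0252961.
Posterior ∝ prior × likelihood. Numerator for C: 0.28·0.0252961 = 0.0070829.
Normalizing constant: 0.5·0.121189 + 0.22·0.00583928 + 0.28·0.0252961 = 0.0689619.
P(C | observation) = 0.0070829 / 0.0689619 = 0.102707.

0.103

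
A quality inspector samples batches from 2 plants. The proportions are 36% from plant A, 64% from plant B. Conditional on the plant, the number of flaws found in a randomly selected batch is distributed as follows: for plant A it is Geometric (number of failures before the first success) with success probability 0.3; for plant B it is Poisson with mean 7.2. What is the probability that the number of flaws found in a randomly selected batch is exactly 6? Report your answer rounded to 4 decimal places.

Conditional on each plant, P(X = 6): A: 0.0352947; B: 0.144458.
By total probability, P(X = 6) = 0.36·0.0352947 + 0.64·0.144458 = 0.105159.

0.1052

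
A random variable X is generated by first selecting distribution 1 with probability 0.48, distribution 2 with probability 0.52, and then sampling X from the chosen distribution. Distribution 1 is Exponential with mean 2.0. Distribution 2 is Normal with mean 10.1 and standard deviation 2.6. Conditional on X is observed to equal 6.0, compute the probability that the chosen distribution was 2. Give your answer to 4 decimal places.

Likelihoods f(6.0 | ·): 1: 0.0248935; 2: 0.0442547.
Posterior ∝ prior × likelihood. Numerator for 2: 0.52·0.0442547 = 0.0230125.
Normalizing constant: 0.48·0.0248935 + 0.52·0.0442547 = 0.0349614.
P(2 | observation) = 0.0230125 / 0.0349614 = 0.658226.

0.6582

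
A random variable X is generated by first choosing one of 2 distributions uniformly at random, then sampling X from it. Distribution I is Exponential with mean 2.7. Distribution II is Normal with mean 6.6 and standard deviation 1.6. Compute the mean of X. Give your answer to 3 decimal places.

4.650

Component means — I: 2.7; II: 6.6.
E[X] = 0.5·2.7 + 0.5·6.6 = 4.65.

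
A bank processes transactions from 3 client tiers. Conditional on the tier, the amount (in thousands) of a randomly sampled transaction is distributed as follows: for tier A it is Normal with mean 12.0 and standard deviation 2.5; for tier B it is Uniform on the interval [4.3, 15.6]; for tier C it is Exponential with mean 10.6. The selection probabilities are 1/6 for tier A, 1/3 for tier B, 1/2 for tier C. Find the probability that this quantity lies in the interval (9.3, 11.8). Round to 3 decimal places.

Conditional on each tier, P(9.3 < X < 11.8): A: 0.328048; B: 0.221239; C: 0.0873764.
By total probability, P(9.3 < X < 11.8) = 0.166667·0.328048 + 0.333333·0.221239 + 0.5·0.0873764 = 0.172109.

0.172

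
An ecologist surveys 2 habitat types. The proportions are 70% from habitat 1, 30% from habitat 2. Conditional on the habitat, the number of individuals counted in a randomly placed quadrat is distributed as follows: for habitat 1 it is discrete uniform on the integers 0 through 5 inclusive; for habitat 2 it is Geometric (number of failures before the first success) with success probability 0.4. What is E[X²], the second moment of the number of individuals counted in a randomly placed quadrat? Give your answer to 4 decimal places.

8.2167

For each component E[X²] = Var + (mean)², giving 1: 9.16667; 2: 6.
Overall E[X²] = 0.7·9.16667 + 0.3·6 = 8.21667.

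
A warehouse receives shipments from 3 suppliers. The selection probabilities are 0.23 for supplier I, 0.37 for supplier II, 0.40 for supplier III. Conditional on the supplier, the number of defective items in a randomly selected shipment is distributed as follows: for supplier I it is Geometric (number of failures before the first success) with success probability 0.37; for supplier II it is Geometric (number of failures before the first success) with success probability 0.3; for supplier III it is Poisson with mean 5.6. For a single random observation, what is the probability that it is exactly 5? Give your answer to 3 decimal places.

Conditional on each supplier, P(X = 5): I: 0.0367202; II: 0.050421; III: 0.169711.
By total probability, P(X = 5) = 0.23·0.0367202 + 0.37·0.050421 + 0.4·0.169711 = 0.0949858.

0.095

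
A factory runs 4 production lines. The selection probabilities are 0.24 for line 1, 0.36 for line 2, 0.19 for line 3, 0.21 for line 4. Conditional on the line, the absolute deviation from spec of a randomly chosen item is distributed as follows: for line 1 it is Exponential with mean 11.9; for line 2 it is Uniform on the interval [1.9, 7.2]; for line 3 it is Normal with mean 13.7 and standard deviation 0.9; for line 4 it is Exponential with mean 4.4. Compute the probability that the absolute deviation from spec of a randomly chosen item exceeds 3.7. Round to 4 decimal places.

0.6942

Conditional on each line, P(X > 3.7): 1: 0.732769; 2: 0.660377; 3: 1; 4: 0.431318.
By total probability, P(X > 3.7) = 0.24·0.732769 + 0.36·0.660377 + 0.19·1 + 0.21·0.431318 = 0.694177.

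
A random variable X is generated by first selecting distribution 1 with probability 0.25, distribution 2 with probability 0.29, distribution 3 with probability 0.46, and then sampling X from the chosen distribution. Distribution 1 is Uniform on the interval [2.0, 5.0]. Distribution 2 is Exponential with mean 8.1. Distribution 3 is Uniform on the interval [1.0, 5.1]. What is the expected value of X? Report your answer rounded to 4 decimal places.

Component means — 1: 3.5; 2: 8.1; 3: 3.05.
E[X] = 0.25·3.5 + 0.29·8.1 + 0.46·3.05 = 4.627.

4.6270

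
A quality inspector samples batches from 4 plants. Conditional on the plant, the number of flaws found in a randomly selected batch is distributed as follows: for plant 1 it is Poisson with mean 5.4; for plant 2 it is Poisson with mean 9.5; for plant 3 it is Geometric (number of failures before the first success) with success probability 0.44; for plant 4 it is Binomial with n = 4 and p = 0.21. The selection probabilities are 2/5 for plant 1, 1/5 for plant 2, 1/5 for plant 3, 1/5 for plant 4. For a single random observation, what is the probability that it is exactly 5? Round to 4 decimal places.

0.0836

Conditional on each plant, P(X = 5): 1: 0.172821; 2: 0.0482658; 3: 0.0242322; 4: 0.
By total probability, P(X = 5) = 0.4·0.172821 + 0.2·0.0482658 + 0.2·0.0242322 + 0.2·0 = 0.0836281.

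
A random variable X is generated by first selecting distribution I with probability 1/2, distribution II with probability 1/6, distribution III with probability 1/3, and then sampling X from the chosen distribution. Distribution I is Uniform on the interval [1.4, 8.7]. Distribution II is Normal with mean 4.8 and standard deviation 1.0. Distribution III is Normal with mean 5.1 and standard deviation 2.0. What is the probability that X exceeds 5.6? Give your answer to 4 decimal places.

0.3814

Conditional on each component, P(X > 5.6): I: 0.424658; II: 0.211855; III: 0.401294.
By total probability, P(X > 5.6) = 0.5·0.424658 + 0.166667·0.211855 + 0.333333·0.401294 = 0.381403.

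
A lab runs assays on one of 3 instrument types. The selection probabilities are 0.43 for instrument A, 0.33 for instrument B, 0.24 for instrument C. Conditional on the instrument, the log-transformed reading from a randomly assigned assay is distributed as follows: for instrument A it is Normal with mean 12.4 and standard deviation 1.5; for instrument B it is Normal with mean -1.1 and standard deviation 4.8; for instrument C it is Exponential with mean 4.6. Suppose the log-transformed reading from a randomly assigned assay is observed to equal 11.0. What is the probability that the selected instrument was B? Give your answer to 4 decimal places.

Likelihoods f(11.0 | ·): A: 0.172052; B: 0.00346565; C: 0.0198935.
Posterior ∝ prior × likelihood. Numerator for B: 0.33·0.00346565 = 0.00114366.
Normalizing constant: 0.43·0.172052 + 0.33·0.00346565 + 0.24·0.0198935 = 0.0799004.
P(B | observation) = 0.00114366 / 0.0799004 = 0.0143136.

0.0143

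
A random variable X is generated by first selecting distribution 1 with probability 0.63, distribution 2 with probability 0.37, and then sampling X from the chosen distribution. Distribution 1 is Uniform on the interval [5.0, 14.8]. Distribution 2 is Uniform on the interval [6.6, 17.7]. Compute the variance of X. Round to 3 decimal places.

Per component, 1: μ=9.9, E[X²]=106.013; 2: μ=12.15, E[X²]=157.89.
E[X] = 0.63·9.9 + 0.37·12.15 = 10.7325.
E[X²] = 0.63·106.013 + 0.37·157.89 = 125.208.
Var(X) = E[X²] − (E[X])² = 125.208 − 115.187 = 10.0211.

10.021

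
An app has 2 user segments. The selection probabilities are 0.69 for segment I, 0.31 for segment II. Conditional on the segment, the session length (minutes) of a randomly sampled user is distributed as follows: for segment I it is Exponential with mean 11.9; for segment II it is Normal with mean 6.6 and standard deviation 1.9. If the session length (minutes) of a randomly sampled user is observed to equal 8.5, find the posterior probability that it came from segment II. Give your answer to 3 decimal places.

0.582

Likelihoods f(8.5 | ·): I: 0.041138; II: 0.127353.
Posterior ∝ prior × likelihood. Numerator for II: 0.31·0.127353 = 0.0394794.
Normalizing constant: 0.69·0.041138 + 0.31·0.127353 = 0.0678646.
P(II | observation) = 0.0394794 / 0.0678646 = 0.581738.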